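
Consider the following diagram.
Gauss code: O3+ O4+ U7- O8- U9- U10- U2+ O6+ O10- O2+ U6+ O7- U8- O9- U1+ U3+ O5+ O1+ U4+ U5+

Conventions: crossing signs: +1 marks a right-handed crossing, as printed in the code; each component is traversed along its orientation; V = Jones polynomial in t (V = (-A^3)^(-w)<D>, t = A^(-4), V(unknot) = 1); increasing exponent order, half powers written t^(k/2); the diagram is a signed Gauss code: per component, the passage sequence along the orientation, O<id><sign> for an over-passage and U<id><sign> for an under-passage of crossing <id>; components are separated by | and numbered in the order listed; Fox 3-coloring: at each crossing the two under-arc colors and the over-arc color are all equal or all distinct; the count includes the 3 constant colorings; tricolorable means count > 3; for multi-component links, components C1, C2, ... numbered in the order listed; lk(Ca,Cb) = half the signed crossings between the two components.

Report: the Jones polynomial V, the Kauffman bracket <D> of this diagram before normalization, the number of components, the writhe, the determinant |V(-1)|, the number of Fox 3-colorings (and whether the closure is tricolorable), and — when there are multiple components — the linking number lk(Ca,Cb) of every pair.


Jones polynomial: V(t) = -t^-3 + t^-2 - t^-1 + 3 - t + t^2 - t^3
<D> = -A^-6 + A^-2 - A^2 + 3A^6 - A^10 + A^14 - A^18; writhe +2
components 1, writhe +2 (10 crossings)
3-colorings: 27 of 3^10, det 9 — tricolorable
note: w = +2 shifts under R1 moves; the (-A^3)^(-2) factor cancels that in V


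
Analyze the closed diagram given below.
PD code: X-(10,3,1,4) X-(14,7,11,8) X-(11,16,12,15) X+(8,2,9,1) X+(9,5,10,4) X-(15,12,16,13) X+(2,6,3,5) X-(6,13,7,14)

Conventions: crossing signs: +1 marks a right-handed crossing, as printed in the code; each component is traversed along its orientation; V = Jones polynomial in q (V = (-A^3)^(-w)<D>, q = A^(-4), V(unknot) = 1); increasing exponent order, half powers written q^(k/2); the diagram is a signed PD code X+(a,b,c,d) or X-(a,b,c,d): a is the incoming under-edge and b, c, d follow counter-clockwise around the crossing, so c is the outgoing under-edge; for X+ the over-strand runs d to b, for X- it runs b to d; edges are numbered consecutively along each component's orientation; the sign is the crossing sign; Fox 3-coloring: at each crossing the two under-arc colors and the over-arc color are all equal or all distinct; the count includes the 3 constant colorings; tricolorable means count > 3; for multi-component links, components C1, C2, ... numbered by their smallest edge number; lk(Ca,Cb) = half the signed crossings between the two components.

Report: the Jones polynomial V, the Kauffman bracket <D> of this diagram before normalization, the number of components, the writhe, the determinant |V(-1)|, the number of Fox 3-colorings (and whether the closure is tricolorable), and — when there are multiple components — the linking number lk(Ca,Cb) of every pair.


V = q^-5 + 2q^-3 + q^-1
<D> = A^-2 + 2A^6 + A^14 (w = -2)
3 components over 8 crossings, w = -2
lk(C1,C2): -1
lk(C1,C3) = 0
linking number lk(C2,C3) = -1
3 Fox colorings among 3^8, |V(-1)| = 4: not tricolorable
why: the span of V is 4, within the link bound 8 + 3 - 1


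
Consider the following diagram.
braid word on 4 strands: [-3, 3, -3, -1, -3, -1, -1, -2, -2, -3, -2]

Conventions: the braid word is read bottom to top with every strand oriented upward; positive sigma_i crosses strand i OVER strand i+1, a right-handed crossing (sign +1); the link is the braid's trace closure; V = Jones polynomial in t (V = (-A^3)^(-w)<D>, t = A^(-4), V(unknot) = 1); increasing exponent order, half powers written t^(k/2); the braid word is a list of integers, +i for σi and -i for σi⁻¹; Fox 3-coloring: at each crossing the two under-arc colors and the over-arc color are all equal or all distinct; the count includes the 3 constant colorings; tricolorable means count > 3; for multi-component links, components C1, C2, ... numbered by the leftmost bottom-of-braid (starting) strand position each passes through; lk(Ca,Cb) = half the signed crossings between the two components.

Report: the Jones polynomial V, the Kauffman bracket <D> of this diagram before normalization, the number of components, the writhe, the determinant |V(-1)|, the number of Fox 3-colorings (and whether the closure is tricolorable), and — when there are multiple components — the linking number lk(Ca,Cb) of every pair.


V(t) = t^-11 - 2t^-10 + 2t^-9 - 3t^-8 + 2t^-7 - 2t^-6 + 2t^-5 + t^-3
bracket: -A^-15 - 2A^-7 + 2A^-3 - 2A + 3A^5 - 2A^9 + 2A^13 - A^17, w = -9
1 component, writhe -9, over 11 crossings
det 15, colorings 9 of 3^11 — tricolorable
observation: the word shrinks to σ3⁻¹ σ1⁻¹ σ3⁻¹ σ1⁻¹ σ1⁻¹ σ2⁻¹ σ2⁻¹ σ3⁻¹ σ2⁻¹ after cancelling


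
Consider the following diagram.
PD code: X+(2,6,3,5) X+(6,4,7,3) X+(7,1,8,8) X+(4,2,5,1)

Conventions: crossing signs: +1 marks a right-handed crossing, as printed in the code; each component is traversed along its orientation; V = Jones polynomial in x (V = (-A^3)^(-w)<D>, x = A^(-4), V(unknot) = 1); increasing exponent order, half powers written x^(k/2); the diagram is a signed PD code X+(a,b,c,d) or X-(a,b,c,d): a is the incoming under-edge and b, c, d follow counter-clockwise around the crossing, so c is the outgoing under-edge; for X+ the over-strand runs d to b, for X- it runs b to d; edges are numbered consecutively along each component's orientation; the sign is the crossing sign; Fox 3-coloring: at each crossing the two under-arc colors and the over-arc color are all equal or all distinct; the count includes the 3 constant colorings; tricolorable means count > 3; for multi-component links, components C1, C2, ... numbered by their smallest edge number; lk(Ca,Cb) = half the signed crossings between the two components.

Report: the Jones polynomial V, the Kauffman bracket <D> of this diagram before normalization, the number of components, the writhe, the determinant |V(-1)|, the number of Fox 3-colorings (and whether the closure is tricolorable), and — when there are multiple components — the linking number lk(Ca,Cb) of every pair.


V(x) = x + x^3 - x^4
bracket: -A^-4 + 1 + A^8, w = +4
1 component, writhe +4, over 4 crossings
det 3, colorings 9 of 3^4 — tricolorable
observation: w = +4 (over 4 crossings) is diagram-only; (-A^3)^(-4) removes it from V


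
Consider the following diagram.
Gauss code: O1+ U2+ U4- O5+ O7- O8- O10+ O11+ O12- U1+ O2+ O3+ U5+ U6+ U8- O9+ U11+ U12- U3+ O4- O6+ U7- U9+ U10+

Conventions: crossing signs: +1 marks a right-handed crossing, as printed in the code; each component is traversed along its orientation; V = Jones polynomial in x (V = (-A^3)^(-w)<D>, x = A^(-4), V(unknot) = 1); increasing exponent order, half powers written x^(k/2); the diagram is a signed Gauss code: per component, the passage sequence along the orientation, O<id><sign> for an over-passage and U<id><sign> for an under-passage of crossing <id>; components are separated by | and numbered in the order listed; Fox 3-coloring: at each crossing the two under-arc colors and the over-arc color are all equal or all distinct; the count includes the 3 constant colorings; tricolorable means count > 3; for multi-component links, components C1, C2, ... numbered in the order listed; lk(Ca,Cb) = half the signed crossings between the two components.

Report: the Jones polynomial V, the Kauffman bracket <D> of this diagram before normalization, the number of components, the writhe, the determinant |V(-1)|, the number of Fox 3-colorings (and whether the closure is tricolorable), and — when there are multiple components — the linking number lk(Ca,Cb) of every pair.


V = 2x - 2x^2 + 3x^3 - 3x^4 + 2x^5 - 2x^6 + x^7
<D> = A^-16 - 2A^-12 + 2A^-8 - 3A^-4 + 3 - 2A^4 + 2A^8 (w = +4)
1 component over 12 crossings, w = +4
9 Fox colorings among 3^12, |V(-1)| = 15: tricolorable
why: w = +4 shifts under R1 moves; the (-A^3)^(-4) factor cancels that in V


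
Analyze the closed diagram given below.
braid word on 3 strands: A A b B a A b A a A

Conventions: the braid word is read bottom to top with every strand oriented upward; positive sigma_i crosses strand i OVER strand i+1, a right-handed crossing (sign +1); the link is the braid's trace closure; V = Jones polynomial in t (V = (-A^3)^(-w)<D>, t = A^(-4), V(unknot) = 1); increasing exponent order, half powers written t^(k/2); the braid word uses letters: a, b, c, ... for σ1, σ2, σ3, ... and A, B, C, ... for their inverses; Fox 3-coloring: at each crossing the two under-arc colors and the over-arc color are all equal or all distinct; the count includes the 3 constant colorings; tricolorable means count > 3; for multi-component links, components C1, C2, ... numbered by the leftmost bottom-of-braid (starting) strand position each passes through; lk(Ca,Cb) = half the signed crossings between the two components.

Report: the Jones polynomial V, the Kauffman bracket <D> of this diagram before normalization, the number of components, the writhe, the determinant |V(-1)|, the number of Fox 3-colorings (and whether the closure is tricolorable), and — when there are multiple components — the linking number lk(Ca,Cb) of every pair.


V = -t^-4 + t^-3 + t^-1
<D> = A^-2 + A^6 - A^10 (w = -2)
1 component over 10 crossings, w = -2
9 Fox colorings among 3^10, |V(-1)| = 3: tricolorable
why: w = -2 shifts under R1 moves; the (-A^3)^(2) factor cancels that in V


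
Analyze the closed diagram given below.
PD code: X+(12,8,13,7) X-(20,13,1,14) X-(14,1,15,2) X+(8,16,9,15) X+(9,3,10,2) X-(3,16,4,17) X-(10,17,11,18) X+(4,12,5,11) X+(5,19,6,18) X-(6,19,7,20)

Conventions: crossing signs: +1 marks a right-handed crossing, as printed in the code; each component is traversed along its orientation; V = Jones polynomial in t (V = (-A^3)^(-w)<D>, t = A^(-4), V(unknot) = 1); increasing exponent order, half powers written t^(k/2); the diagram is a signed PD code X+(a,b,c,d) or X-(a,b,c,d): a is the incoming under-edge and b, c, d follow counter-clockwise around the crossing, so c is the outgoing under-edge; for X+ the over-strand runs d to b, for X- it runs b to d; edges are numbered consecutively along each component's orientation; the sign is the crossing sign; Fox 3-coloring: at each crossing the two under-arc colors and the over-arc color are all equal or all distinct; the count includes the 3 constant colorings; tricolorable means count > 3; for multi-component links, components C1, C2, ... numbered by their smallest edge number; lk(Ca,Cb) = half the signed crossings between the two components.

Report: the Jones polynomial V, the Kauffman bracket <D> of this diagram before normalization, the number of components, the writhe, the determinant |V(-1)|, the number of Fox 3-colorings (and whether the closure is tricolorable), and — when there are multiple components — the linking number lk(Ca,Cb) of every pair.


V = -t^-3 + t^-2 - t^-1 + 3 - t + t^2 - t^3
<D> = -A^-12 + A^-8 - A^-4 + 3 - A^4 + A^8 - A^12 (w = 0)
1 component over 10 crossings, w = 0
27 Fox colorings among 3^10, |V(-1)| = 9: tricolorable
why: palindromic: swapping t for 1/t fixes V


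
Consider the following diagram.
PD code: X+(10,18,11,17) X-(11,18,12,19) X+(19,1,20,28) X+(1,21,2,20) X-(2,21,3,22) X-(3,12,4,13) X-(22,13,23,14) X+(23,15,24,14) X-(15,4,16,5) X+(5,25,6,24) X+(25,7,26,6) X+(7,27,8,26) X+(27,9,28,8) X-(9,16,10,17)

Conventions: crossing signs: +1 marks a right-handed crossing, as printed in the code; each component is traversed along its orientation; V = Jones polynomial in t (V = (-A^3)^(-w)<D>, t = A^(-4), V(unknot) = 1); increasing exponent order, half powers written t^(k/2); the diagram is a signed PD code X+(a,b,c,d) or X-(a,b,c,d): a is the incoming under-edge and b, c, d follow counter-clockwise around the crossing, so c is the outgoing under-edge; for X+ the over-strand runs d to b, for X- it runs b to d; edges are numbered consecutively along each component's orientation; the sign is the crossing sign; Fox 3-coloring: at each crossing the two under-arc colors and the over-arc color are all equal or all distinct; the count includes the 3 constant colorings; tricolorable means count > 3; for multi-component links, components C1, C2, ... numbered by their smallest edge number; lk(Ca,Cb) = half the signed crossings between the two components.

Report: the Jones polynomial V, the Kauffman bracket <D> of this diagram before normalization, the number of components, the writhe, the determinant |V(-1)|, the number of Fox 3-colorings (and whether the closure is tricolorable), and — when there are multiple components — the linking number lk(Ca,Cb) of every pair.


V = -t^-2 + 2t^-1 - 2 + 4t - 4t^2 + 4t^3 - 3t^4 + 2t^5 - t^6
<D> = -A^-18 + 2A^-14 - 3A^-10 + 4A^-6 - 4A^-2 + 4A^2 - 2A^6 + 2A^10 - A^14 (w = +2)
1 component over 14 crossings, w = +2
3 Fox colorings among 3^14, |V(-1)| = 23: not tricolorable
why: det 23 = |V(-1)|; not divisible by 3, so not tricolorable


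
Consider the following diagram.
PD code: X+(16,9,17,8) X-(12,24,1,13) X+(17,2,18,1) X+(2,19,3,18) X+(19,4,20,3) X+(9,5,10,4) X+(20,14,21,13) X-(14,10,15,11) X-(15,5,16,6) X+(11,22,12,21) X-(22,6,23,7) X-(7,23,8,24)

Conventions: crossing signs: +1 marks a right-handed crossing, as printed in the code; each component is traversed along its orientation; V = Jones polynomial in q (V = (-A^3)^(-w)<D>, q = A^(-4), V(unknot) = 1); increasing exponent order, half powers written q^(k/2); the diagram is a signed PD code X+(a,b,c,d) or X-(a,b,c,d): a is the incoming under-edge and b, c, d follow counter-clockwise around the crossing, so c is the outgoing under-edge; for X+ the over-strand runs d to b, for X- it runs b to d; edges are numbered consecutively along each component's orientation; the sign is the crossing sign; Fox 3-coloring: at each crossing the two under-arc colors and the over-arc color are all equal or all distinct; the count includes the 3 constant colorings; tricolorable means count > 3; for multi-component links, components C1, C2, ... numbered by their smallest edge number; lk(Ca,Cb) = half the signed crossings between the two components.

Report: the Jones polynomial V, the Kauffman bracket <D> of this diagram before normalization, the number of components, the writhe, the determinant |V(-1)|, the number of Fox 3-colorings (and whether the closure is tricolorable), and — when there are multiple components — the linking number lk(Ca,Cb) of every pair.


Jones polynomial: V(q) = -q^(-3/2) + q^(-1/2) - 2q^(1/2) + q^(3/2) - 2q^(5/2) + q^(7/2)
<D> = A^-8 - 2A^-4 + 1 - 2A^4 + A^8 - A^12; writhe +2
components 2, writhe +2 (12 crossings)
linking number lk(C1,C2) = 0
3-colorings: 3 of 3^12, det 8 — not tricolorable
note: summing lk over 1 pair gives 0


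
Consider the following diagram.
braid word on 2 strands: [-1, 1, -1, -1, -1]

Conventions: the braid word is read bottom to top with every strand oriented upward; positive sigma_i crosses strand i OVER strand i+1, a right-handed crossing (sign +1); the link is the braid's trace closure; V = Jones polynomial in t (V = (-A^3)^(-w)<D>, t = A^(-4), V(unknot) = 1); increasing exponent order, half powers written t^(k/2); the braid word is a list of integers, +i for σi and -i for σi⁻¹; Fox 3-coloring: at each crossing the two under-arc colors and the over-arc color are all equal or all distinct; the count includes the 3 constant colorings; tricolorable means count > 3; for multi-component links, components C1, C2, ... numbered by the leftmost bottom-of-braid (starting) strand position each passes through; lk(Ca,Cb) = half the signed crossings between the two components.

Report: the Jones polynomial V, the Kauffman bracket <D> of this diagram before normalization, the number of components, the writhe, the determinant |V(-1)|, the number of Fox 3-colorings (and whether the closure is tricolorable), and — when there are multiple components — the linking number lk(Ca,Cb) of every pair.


V(t) = -t^-4 + t^-3 + t^-1
bracket: -A^-5 - A^3 + A^7, w = -3
1 component, writhe -3, over 5 crossings
det 3, colorings 9 of 3^5 — tricolorable
observation: a (2,3) torus form — a single generator 3 times


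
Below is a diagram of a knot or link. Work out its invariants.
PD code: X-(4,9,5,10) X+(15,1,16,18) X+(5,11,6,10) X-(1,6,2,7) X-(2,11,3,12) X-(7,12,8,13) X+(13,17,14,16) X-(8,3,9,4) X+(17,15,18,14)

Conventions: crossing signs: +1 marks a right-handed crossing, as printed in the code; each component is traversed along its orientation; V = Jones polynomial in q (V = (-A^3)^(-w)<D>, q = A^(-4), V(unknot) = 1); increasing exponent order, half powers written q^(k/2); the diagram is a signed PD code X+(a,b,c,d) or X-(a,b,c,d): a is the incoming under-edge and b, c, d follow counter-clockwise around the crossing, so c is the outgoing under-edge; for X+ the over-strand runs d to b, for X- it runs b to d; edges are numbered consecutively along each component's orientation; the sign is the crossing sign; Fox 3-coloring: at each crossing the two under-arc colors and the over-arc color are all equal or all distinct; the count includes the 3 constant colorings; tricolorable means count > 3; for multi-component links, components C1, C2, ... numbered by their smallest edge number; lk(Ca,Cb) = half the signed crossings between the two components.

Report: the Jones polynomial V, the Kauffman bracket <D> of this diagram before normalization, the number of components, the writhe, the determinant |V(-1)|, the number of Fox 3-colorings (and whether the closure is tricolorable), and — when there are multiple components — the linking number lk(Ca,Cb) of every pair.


Jones polynomial: V(q) = -q^-3 + q^-2 - q^-1 + 3 - q + q^2 - q^3
<D> = A^-15 - A^-11 + A^-7 - 3A^-3 + A - A^5 + A^9; writhe -1
components 1, writhe -1 (9 crossings)
3-colorings: 27 of 3^9, det 9 — tricolorable
note: the span of V is 6, forcing >= 6 crossings in any diagram


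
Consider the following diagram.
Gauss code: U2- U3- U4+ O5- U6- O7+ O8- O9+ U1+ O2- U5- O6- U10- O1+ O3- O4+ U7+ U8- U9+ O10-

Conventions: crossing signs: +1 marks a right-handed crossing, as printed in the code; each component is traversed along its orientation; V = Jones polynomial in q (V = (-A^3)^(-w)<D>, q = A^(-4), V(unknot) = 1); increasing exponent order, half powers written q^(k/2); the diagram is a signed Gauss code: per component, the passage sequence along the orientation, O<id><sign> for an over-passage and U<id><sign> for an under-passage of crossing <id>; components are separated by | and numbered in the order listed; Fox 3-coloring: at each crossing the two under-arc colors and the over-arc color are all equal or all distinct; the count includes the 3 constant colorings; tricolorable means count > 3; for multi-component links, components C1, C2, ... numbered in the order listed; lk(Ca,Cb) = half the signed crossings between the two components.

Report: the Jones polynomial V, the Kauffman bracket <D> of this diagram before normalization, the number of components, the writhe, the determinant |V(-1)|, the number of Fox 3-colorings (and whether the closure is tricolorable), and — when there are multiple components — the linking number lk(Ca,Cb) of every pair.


Jones polynomial: V(q) = q^-5 - 2q^-4 + 2q^-3 - 2q^-2 + 2q^-1 - 1 + q
<D> = A^-10 - A^-6 + 2A^-2 - 2A^2 + 2A^6 - 2A^10 + A^14; writhe -2
components 1, writhe -2 (10 crossings)
3-colorings: 3 of 3^10, det 11 — not tricolorable
note: w = -2 shifts under R1 moves; the (-A^3)^(2) factor cancels that in V


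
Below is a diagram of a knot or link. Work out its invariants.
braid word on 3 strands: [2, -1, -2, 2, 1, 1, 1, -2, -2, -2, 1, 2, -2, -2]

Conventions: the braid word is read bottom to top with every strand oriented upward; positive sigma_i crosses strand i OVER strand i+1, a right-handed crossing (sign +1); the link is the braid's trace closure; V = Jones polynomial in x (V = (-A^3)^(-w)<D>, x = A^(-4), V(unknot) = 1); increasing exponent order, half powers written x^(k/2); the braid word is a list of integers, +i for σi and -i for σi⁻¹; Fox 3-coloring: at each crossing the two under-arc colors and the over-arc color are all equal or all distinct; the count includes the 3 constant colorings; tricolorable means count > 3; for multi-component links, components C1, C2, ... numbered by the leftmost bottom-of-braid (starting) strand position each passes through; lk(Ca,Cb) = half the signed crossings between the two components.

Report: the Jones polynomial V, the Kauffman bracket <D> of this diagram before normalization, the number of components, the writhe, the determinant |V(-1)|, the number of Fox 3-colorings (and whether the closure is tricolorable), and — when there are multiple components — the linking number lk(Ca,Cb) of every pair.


V(x) = -x^-3 + x^-2 - x^-1 + 3 - x + x^2 - x^3
bracket: -A^-12 + A^-8 - A^-4 + 3 - A^4 + A^8 - A^12, w = 0
1 component, writhe 0, over 14 crossings
det 9, colorings 27 of 3^14 — tricolorable
observation: det 9 = |V(-1)|; divisible by 3, so tricolorable


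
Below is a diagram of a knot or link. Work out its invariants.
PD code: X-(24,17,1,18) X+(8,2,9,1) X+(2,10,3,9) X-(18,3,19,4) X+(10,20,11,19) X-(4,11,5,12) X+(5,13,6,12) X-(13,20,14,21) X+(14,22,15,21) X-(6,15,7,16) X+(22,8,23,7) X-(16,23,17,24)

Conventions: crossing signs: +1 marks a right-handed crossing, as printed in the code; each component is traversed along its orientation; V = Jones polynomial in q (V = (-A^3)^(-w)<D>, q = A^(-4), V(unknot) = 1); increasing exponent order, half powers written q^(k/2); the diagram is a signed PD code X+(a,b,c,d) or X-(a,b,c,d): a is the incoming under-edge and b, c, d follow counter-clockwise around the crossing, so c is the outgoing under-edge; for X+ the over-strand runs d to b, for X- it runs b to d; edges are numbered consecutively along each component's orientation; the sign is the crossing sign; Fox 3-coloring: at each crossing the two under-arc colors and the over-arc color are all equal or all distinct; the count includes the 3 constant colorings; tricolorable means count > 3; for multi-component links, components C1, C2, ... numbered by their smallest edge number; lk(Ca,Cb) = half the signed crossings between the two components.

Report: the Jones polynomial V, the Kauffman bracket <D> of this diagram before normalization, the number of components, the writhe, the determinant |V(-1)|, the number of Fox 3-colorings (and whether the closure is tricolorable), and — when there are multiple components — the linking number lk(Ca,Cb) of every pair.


Jones polynomial: V(q) = q^-4 - 3q^-3 + 5q^-2 - 6q^-1 + 7 - 6q + 5q^2 - 3q^3 + q^4
<D> = A^-16 - 3A^-12 + 5A^-8 - 6A^-4 + 7 - 6A^4 + 5A^8 - 3A^12 + A^16; writhe 0
components 1, writhe 0 (12 crossings)
3-colorings: 3 of 3^12, det 37 — not tricolorable
note: V is palindromic (span 8, det 37): q -> 1/q fixes it; necessary, not sufficient, for amphichirality


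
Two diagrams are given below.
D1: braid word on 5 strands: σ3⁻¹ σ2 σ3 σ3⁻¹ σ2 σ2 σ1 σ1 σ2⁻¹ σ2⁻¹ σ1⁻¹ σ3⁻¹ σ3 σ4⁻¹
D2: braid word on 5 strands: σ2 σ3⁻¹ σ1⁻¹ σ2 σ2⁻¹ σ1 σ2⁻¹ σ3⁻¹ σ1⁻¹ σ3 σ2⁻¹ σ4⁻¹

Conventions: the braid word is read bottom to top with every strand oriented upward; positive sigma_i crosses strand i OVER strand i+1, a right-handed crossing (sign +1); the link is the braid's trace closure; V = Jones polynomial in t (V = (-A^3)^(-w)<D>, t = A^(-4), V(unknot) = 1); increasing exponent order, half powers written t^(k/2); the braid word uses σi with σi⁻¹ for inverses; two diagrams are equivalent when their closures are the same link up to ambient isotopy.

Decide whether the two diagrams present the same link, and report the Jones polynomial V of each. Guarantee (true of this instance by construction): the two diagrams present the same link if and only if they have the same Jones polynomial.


equivalent: no
V(D1) = t^-1 - 1 + 2t - 2t^2 + 2t^3 - 2t^4 + t^5  (w 0, c 14, <D> = A^-20 - 2A^-16 + 2A^-12 - 2A^-8 + 2A^-4 - 1 + A^4)
V(D2) = 1  [12 crossings, <D> = A^-12, w = -4]
key observation: V(t) takes 2 values over 2 diagrams, fixing the grouping


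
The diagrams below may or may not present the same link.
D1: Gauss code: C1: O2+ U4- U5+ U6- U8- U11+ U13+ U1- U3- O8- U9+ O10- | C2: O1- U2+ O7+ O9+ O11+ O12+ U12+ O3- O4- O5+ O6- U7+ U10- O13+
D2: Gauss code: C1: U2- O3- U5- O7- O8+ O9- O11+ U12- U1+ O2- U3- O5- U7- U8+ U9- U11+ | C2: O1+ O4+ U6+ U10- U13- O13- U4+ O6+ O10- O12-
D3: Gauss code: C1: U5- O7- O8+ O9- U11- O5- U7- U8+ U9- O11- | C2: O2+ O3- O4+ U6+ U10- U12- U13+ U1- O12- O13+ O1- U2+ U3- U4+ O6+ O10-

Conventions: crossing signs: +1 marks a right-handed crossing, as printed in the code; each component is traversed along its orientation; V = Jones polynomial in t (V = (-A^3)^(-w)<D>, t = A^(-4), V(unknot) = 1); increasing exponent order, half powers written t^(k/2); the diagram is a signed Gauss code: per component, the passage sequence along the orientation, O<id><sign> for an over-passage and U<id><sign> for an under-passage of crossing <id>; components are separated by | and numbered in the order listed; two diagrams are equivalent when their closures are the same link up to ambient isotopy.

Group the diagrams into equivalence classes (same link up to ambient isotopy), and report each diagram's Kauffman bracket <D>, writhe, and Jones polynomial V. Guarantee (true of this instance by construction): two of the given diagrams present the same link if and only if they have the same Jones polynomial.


grouping into links: {D1} | {D2, D3}
V(D1) = -t^(-1/2) - t^(1/2)  (w +1, c 13, <D> = A + A^5)
D2 (bracket A^-7 + A^-3 + A - A^9; 13 crossings at w = -3): V = t^(-9/2) - t^(-5/2) - t^(-3/2) - t^(-1/2)
V(D3) = t^(-9/2) - t^(-5/2) - t^(-3/2) - t^(-1/2)  (w -3, c 13, <D> = A^-7 + A^-3 + A - A^9)
key observation: V(t) takes 2 values over 3 diagrams, fixing the grouping


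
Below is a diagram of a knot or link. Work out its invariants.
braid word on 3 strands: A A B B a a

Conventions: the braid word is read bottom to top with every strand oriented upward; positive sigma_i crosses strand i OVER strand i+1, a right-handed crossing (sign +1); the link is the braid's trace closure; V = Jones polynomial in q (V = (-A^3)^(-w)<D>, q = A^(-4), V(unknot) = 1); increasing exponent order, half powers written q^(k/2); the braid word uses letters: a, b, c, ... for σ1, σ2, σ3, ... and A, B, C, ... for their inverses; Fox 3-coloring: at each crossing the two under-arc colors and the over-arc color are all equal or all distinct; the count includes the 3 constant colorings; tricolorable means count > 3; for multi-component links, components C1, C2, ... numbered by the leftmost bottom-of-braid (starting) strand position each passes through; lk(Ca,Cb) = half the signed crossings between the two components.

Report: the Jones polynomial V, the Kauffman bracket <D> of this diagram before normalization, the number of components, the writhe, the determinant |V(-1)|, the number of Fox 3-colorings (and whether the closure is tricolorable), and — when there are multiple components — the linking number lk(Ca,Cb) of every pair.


Jones polynomial: V(q) = q^-3 + q^-2 + q^-1 + 1
<D> = A^-6 + A^-2 + A^2 + A^6; writhe -2
components 3, writhe -2 (6 crossings)
linking number lk(C1,C2) = 0
lk(C1,C3): 0
lk(C2,C3) = -1
3-colorings: 9 of 3^6, det 0 — tricolorable
note: summing lk over 3 pairs gives -1


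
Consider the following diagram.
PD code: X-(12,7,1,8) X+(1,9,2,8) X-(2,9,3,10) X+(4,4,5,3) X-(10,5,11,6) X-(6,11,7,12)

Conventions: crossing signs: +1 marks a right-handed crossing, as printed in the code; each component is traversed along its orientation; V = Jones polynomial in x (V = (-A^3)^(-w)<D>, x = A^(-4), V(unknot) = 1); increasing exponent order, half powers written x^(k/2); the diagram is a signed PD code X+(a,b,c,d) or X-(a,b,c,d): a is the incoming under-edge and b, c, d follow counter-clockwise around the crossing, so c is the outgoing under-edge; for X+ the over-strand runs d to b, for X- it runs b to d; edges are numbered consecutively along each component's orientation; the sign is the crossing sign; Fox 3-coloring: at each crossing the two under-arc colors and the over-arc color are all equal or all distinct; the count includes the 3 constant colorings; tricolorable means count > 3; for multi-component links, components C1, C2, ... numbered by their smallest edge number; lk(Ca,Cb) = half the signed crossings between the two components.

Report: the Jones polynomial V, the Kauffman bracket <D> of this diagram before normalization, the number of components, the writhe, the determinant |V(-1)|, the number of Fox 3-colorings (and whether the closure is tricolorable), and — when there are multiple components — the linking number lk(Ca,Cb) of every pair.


Jones polynomial: V(x) = -x^-4 + x^-3 + x^-1
<D> = A^-2 + A^6 - A^10; writhe -2
components 1, writhe -2 (6 crossings)
3-colorings: 9 of 3^6, det 3 — tricolorable
note: V spans 3 powers of x: at least 3 crossings in any diagram


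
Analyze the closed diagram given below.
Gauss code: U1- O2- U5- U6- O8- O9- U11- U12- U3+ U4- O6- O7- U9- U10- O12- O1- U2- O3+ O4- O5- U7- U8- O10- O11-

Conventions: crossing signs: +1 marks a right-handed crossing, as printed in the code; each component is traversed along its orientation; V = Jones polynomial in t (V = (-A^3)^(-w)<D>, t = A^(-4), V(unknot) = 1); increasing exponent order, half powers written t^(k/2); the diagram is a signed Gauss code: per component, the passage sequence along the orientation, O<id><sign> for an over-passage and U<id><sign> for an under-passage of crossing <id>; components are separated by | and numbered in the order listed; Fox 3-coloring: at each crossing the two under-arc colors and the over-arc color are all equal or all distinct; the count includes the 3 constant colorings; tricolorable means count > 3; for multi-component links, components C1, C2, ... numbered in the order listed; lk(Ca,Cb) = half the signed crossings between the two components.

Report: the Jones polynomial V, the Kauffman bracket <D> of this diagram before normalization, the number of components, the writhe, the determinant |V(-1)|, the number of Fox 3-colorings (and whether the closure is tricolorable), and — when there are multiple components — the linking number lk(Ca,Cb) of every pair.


V(t) = -t^-10 + t^-6 + t^-4
bracket: A^-14 + A^-6 - A^10, w = -10
1 component, writhe -10, over 12 crossings
det 1, colorings 3 of 3^12 — not tricolorable
observation: |V(-1)| = 1: so not tricolorable, since 3 does not divide 1


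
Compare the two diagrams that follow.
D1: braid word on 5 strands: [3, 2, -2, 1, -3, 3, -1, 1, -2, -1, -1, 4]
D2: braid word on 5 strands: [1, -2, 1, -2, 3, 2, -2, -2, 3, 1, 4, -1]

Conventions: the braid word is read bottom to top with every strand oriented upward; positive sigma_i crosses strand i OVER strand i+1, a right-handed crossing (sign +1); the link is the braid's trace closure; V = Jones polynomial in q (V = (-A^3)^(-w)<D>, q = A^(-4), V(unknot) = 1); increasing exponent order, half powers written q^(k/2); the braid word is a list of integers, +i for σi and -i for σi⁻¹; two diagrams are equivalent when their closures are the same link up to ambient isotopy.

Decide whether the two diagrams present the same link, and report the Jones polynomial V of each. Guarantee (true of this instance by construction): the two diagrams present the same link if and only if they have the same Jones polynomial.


same link: no
V(D1) = 1  [12 crossings, <D> = 1, w = 0]
V(D2) = -q^-3 + 3q^-2 - 3q^-1 + 4 - 4q + 3q^2 - 2q^3 + q^4  (w +2, c 12, <D> = A^-10 - 2A^-6 + 3A^-2 - 4A^2 + 4A^6 - 3A^10 + 3A^14 - A^18)
note: V(q) takes 2 values over 2 diagrams, fixing the grouping


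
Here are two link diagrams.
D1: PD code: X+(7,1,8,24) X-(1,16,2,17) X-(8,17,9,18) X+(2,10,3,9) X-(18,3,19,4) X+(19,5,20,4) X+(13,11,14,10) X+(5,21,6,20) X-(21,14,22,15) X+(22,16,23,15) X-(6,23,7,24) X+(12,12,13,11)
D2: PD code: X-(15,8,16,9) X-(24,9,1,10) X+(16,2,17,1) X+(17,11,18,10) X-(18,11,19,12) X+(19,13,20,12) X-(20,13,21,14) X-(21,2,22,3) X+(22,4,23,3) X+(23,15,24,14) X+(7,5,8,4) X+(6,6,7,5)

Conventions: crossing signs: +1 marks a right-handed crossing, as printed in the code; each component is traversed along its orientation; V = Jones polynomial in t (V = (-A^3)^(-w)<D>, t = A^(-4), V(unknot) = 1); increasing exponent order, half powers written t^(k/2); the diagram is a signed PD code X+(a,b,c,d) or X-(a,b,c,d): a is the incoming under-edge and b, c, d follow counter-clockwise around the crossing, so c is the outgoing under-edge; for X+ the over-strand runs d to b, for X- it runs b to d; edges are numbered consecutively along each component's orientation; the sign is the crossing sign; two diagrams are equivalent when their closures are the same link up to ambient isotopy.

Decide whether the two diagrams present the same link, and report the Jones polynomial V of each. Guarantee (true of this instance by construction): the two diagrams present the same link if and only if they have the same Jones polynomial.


same link: yes
V(D1) = 1  [12 crossings, <D> = A^6, w = +2]
V(D2) = 1  [12 crossings, <D> = A^6, w = +2]
insight: from 12 to 12 crossings by R-moves: one link, two diagrams


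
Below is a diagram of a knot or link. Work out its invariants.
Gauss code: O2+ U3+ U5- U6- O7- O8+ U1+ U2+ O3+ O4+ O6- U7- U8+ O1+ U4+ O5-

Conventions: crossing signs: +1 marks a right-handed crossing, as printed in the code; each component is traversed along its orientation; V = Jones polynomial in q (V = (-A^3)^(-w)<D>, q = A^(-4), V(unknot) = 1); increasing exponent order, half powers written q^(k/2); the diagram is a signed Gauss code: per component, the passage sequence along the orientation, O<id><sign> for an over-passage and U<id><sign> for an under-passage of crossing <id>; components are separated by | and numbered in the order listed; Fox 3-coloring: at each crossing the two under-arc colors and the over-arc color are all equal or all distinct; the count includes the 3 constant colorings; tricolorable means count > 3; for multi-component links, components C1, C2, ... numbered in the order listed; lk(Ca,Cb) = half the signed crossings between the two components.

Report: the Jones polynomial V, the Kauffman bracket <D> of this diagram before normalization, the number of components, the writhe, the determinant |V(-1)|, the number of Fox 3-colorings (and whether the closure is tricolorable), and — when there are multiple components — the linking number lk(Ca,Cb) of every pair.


V(q) = 1
bracket: A^6, w = +2
1 component, writhe +2, over 8 crossings
det 1, colorings 3 of 3^8 — not tricolorable
observation: det 1 = |V(-1)|; not divisible by 3, so not tricolorable


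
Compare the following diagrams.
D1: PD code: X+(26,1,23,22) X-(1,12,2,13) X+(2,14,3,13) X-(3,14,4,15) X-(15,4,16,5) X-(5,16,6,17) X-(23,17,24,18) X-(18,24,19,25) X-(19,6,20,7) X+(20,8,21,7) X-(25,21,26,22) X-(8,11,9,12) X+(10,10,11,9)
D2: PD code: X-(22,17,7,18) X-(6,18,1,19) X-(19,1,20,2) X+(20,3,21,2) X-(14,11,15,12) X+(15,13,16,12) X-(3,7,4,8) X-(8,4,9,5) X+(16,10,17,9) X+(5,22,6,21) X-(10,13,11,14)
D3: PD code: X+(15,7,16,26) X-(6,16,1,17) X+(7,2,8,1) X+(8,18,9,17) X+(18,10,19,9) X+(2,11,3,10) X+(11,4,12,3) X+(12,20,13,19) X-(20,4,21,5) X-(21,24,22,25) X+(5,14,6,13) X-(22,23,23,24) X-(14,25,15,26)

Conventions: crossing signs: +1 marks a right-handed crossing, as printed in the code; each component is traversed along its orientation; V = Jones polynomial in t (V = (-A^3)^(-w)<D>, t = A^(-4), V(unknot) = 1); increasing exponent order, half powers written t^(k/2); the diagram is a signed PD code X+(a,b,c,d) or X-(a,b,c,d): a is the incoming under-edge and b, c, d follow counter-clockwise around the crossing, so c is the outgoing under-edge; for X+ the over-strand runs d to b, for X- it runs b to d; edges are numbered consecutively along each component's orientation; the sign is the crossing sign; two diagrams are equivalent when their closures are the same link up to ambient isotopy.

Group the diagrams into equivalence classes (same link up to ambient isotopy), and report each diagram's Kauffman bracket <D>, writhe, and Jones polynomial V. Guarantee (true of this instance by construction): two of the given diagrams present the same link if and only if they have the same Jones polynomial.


classes: {D1} | {D2} | {D3}
V(D1) = t^(-13/2) - t^(-11/2) + t^(-9/2) - 2t^(-7/2) - t^(-3/2)  [13 crossings, <D> = A^-9 + 2A^-1 - A^3 + A^7 - A^11, w = -5]
V(D2) = -t^(-5/2) - t^(-1/2)  (w -3, c 11, <D> = A^-7 + A)
D3 (bracket -A^-17 + A^-13 - A^-9 + 2A^-5 + A^3; 13 crossings at w = +3): V = -t^(3/2) - 2t^(7/2) + t^(9/2) - t^(11/2) + t^(13/2)
note: V(t) takes 3 values over 3 diagrams, fixing the grouping


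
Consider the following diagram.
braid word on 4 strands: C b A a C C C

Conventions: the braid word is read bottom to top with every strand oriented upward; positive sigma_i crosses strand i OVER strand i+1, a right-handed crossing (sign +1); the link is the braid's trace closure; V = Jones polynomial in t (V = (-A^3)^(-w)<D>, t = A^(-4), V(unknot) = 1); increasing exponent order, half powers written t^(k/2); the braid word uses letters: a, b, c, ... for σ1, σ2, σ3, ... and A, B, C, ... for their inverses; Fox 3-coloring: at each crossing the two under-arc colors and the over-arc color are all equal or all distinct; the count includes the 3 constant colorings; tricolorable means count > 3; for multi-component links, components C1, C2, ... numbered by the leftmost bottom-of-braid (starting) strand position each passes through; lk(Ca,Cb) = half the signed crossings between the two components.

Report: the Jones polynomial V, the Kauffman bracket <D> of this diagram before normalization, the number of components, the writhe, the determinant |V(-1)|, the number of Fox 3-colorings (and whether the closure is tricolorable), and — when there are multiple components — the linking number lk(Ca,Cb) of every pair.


V(t) = t^-6 + t^-3 + t^-2 + t^-1
bracket: -A^-5 - A^-1 - A^3 - A^15, w = -3
3 components, writhe -3, over 7 crossings
lk(C1,C2) = 0
linking number lk(C1,C3) = 0
lk(C2,C3): -2
det 0, colorings 9 of 3^7 — tricolorable
observation: w = -3 (over 7 crossings) is diagram-only; (-A^3)^(3) removes it from V


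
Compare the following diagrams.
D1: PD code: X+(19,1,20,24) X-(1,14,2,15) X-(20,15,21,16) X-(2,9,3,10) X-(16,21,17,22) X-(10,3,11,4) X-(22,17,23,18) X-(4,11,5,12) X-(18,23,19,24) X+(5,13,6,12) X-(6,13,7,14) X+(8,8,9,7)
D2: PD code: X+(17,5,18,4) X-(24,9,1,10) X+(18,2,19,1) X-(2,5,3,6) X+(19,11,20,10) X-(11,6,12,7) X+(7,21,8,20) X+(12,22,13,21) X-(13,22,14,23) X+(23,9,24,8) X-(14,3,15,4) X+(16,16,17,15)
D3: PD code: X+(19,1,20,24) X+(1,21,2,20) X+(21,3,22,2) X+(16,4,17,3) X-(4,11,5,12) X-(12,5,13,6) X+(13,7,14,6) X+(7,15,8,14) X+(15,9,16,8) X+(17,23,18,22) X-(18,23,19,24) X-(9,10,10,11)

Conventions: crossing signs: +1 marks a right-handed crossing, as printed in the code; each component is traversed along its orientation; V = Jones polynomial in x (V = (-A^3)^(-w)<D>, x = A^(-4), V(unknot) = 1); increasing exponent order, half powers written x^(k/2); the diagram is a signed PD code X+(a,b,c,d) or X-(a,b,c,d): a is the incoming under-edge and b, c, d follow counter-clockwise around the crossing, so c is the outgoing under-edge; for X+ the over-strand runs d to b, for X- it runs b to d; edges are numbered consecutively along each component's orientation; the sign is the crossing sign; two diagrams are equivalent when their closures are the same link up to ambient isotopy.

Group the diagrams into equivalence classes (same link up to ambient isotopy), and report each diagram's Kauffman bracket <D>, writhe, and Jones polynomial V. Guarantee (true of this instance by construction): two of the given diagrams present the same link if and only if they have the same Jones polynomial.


grouping into links: {D1} | {D2} | {D3}
V(D1) = x^-8 - 2x^-7 + x^-6 - 2x^-5 + 2x^-4 + x^-2  (w -6, c 12, <D> = A^-10 + 2A^-2 - 2A^2 + A^6 - 2A^10 + A^14)
D2 (bracket A^6; 12 crossings at w = +2): V = 1
V(D3) = x + x^3 - x^4  (w +4, c 12, <D> = -A^-4 + 1 + A^8)
key observation: 3 classes among 3 diagrams; unequal V(x) rules out equality


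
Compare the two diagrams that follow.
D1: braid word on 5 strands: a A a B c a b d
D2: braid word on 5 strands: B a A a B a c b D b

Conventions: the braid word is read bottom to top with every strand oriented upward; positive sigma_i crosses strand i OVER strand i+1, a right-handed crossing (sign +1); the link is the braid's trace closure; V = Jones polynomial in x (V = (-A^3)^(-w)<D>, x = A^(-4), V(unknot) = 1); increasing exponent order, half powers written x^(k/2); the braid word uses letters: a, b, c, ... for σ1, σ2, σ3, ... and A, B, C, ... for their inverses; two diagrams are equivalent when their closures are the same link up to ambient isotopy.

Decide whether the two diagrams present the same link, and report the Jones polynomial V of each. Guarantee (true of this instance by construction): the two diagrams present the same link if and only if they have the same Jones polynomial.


equivalent: yes
D1 (bracket A^12; 8 crossings at w = +4): V = 1
V(D2) = 1  (w +2, c 10, <D> = A^6)
key observation: Markov moves rewrite D1 (8 crossings) into D2 (10)
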